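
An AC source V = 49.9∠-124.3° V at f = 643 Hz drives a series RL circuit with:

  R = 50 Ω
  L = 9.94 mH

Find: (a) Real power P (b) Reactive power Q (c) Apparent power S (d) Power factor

Step 1 — Angular frequency: ω = 2π·f = 2π·643 = 4040 rad/s.
Step 2 — Component impedances:
  R: Z = R = 50 Ω
  L: Z = jωL = j·4040·0.00994 = 0 + j40.16 Ω
Step 3 — Series combination: Z_total = R + L = 50 + j40.16 Ω = 64.13∠38.8° Ω.
Step 4 — Source phasor: V = 49.9∠-124.3° V = -28.12 - j41.22 V.
Step 5 — Current: I = V / Z = -0.7444 - j0.2266 A = 0.7781∠-163.1° A.
Step 6 — Complex power: S = V·I* = 30.27 + j24.31 VA.
Step 7 — Real power: P = Re(S) = 30.27 W.
Step 8 — Reactive power: Q = Im(S) = 24.31 VAR.
Step 9 — Apparent power: |S| = 38.83 VA.
Step 10 — Power factor: PF = P/|S| = 0.7797 (lagging).

(a) P = 30.27 W  (b) Q = 24.31 VAR  (c) S = 38.83 VA  (d) PF = 0.7797 (lagging)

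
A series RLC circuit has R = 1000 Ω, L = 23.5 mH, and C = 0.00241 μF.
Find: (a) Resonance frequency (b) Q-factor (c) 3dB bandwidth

Step 1 — Resonance condition Im(Z)=0 gives ω₀ = 1/√(LC).
Step 2 — ω₀ = 1/√(0.0235·2.41e-09) = 1.329e+05 rad/s.
Step 3 — f₀ = ω₀/(2π) = 2.115e+04 Hz.
Step 4 — Series Q: Q = ω₀L/R = 1.329e+05·0.0235/1000 = 3.123.
Step 5 — 3dB bandwidth: Δω = ω₀/Q = 4.255e+04 rad/s; BW = Δω/(2π) = 6773 Hz.

(a) f₀ = 2.115e+04 Hz  (b) Q = 3.123  (c) BW = 6773 Hz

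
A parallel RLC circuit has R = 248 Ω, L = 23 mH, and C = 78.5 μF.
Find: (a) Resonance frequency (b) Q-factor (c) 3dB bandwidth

Step 1 — Resonance: ω₀ = 1/√(LC) = 1/√(0.023·7.85e-05) = 744.2 rad/s.
Step 2 — f₀ = ω₀/(2π) = 118.4 Hz.
Step 3 — Parallel Q: Q = R/(ω₀L) = 248/(744.2·0.023) = 14.49.
Step 4 — Bandwidth: Δω = ω₀/Q = 51.37 rad/s; BW = Δω/(2π) = 8.175 Hz.

(a) f₀ = 118.4 Hz  (b) Q = 14.49  (c) BW = 8.175 Hz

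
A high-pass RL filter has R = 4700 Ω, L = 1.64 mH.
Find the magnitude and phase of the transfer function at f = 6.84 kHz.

Step 1 — Angular frequency: ω = 2π·6840 = 4.298e+04 rad/s.
Step 2 — Transfer function: H(jω) = jωL/(R + jωL).
Step 3 — Numerator jωL = j·70.48; denominator R + jωL = 4700 + j70.48.
Step 4 — H = 0.0002248 + j0.01499.
Step 5 — Magnitude: |H| = 0.01499 (-36.5 dB); phase: φ = 89.1°.

|H| = 0.01499 (-36.5 dB), φ = 89.1°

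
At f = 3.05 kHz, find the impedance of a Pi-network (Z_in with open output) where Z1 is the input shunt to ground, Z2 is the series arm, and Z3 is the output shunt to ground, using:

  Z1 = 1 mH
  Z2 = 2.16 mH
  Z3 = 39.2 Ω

Step 1 — Angular frequency: ω = 2π·f = 2π·3050 = 1.916e+04 rad/s.
Step 2 — Component impedances:
  Z1: Z = jωL = j·1.916e+04·0.001 = 0 + j19.16 Ω
  Z2: Z = jωL = j·1.916e+04·0.00216 = 0 + j41.39 Ω
  Z3: Z = R = 39.2 Ω
Step 3 — With open output, the series arm Z2 and the output shunt Z3 appear in series to ground: Z2 + Z3 = 39.2 + j41.39 Ω.
Step 4 — Parallel with input shunt Z1: Z_in = Z1 || (Z2 + Z3) = 2.766 + j14.89 Ω = 15.14∠79.5° Ω.

Z = 2.766 + j14.89 Ω = 15.14∠79.5° Ω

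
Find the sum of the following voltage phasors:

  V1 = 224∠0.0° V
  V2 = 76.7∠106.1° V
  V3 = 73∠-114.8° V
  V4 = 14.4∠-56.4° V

Step 1 — Convert each phasor to rectangular form:
  V1 = 224·(cos(0.0°) + j·sin(0.0°)) = 224 V
  V2 = 76.7·(cos(106.1°) + j·sin(106.1°)) = -21.27 + j73.69 V
  V3 = 73·(cos(-114.8°) + j·sin(-114.8°)) = -30.62 - j66.27 V
  V4 = 14.4·(cos(-56.4°) + j·sin(-56.4°)) = 7.969 - j11.99 V
Step 2 — Sum components: V_total = 180.1 - j4.57 V.
Step 3 — Convert to polar: |V_total| = 180.1 V, ∠V_total = -1.5°.

V_total = 180.1∠-1.5° V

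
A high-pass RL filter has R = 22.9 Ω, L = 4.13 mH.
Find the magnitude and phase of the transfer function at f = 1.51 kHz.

Step 1 — Angular frequency: ω = 2π·1510 = 9488 rad/s.
Step 2 — Transfer function: H(jω) = jωL/(R + jωL).
Step 3 — Numerator jωL = j·39.18; denominator R + jωL = 22.9 + j39.18.
Step 4 — H = 0.7454 + j0.4356.
Step 5 — Magnitude: |H| = 0.8634 (-1.3 dB); phase: φ = 30.3°.

|H| = 0.8634 (-1.3 dB), φ = 30.3°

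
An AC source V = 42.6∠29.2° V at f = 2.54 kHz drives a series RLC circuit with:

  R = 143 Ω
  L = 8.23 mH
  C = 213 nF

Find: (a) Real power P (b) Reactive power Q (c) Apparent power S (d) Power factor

Step 1 — Angular frequency: ω = 2π·f = 2π·2540 = 1.596e+04 rad/s.
Step 2 — Component impedances:
  R: Z = R = 143 Ω
  L: Z = jωL = j·1.596e+04·0.00823 = 0 + j131.3 Ω
  C: Z = 1/(jωC) = -j/(ω·C) = 0 - j294.2 Ω
Step 3 — Series combination: Z_total = R + L + C = 143 - j162.8 Ω = 216.7∠-48.7° Ω.
Step 4 — Source phasor: V = 42.6∠29.2° V = 37.19 + j20.78 V.
Step 5 — Current: I = V / Z = 0.04117 + j0.1922 A = 0.1966∠77.9° A.
Step 6 — Complex power: S = V·I* = 5.526 - j6.292 VA.
Step 7 — Real power: P = Re(S) = 5.526 W.
Step 8 — Reactive power: Q = Im(S) = -6.292 VAR.
Step 9 — Apparent power: |S| = 8.374 VA.
Step 10 — Power factor: PF = P/|S| = 0.6599 (leading).

(a) P = 5.526 W  (b) Q = -6.292 VAR  (c) S = 8.374 VA  (d) PF = 0.6599 (leading)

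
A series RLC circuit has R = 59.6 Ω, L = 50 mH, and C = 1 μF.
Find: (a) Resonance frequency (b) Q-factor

Step 1 — Resonance condition Im(Z)=0 gives ω₀ = 1/√(LC).
Step 2 — ω₀ = 1/√(0.05·1e-06) = 4472 rad/s.
Step 3 — f₀ = ω₀/(2π) = 711.8 Hz.
Step 4 — Series Q: Q = ω₀L/R = 4472·0.05/59.6 = 3.752.

(a) f₀ = 711.8 Hz  (b) Q = 3.752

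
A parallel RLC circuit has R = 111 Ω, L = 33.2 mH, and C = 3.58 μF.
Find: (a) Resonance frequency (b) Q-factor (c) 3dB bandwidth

Step 1 — Resonance: ω₀ = 1/√(LC) = 1/√(0.0332·3.58e-06) = 2901 rad/s.
Step 2 — f₀ = ω₀/(2π) = 461.6 Hz.
Step 3 — Parallel Q: Q = R/(ω₀L) = 111/(2901·0.0332) = 1.153.
Step 4 — Bandwidth: Δω = ω₀/Q = 2516 rad/s; BW = Δω/(2π) = 400.5 Hz.

(a) f₀ = 461.6 Hz  (b) Q = 1.153  (c) BW = 400.5 Hz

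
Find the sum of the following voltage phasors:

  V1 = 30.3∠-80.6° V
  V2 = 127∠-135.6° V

Step 1 — Convert each phasor to rectangular form:
  V1 = 30.3·(cos(-80.6°) + j·sin(-80.6°)) = 4.949 - j29.89 V
  V2 = 127·(cos(-135.6°) + j·sin(-135.6°)) = -90.74 - j88.86 V
Step 2 — Sum components: V_total = -85.79 - j118.8 V.
Step 3 — Convert to polar: |V_total| = 146.5 V, ∠V_total = -125.8°.

V_total = 146.5∠-125.8° V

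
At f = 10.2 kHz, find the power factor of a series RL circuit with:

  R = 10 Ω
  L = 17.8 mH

Step 1 — Angular frequency: ω = 2π·f = 2π·1.02e+04 = 6.409e+04 rad/s.
Step 2 — Component impedances:
  R: Z = R = 10 Ω
  L: Z = jωL = j·6.409e+04·0.0178 = 0 + j1141 Ω
Step 3 — Series combination: Z_total = R + L = 10 + j1141 Ω = 1141∠89.5° Ω.
Step 4 — Power factor: PF = cos(φ) = Re(Z)/|Z| = 10/1140.8 = 0.008766.
Step 5 — Type: Im(Z) = 1141 ⇒ lagging (phase φ = 89.5°).

PF = 0.008766 (lagging, φ = 89.5°)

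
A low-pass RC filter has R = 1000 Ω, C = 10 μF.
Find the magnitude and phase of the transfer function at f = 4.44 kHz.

Step 1 — Angular frequency: ω = 2π·4440 = 2.79e+04 rad/s.
Step 2 — Transfer function: H(jω) = 1/(1 + jωRC).
Step 3 — Denominator: 1 + jωRC = 1 + j·2.79e+04·1000·1e-05 = 1 + j279.
Step 4 — H = 1.285e-05 - j0.003585.
Step 5 — Magnitude: |H| = 0.003585 (-48.9 dB); phase: φ = -89.8°.

|H| = 0.003585 (-48.9 dB), φ = -89.8°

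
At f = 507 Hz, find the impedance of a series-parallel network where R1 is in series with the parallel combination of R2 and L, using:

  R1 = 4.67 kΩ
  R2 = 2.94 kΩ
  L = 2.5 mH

Step 1 — Angular frequency: ω = 2π·f = 2π·507 = 3186 rad/s.
Step 2 — Component impedances:
  R1: Z = R = 4670 Ω
  R2: Z = R = 2940 Ω
  L: Z = jωL = j·3186·0.0025 = 0 + j7.964 Ω
Step 3 — Parallel branch: R2 || L = 1/(1/R2 + 1/L) = 0.02157 + j7.964 Ω.
Step 4 — Series with R1: Z_total = R1 + (R2 || L) = 4670 + j7.964 Ω = 4670∠0.1° Ω.

Z = 4670 + j7.964 Ω = 4670∠0.1° Ω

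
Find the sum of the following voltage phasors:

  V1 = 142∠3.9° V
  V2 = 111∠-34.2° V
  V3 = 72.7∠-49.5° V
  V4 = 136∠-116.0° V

Step 1 — Convert each phasor to rectangular form:
  V1 = 142·(cos(3.9°) + j·sin(3.9°)) = 141.7 + j9.658 V
  V2 = 111·(cos(-34.2°) + j·sin(-34.2°)) = 91.81 - j62.39 V
  V3 = 72.7·(cos(-49.5°) + j·sin(-49.5°)) = 47.21 - j55.28 V
  V4 = 136·(cos(-116.0°) + j·sin(-116.0°)) = -59.62 - j122.2 V
Step 2 — Sum components: V_total = 221.1 - j230.3 V.
Step 3 — Convert to polar: |V_total| = 319.2 V, ∠V_total = -46.2°.

V_total = 319.2∠-46.2° V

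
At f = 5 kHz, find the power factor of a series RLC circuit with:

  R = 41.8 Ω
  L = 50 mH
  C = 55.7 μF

Step 1 — Angular frequency: ω = 2π·f = 2π·5000 = 3.142e+04 rad/s.
Step 2 — Component impedances:
  R: Z = R = 41.8 Ω
  L: Z = jωL = j·3.142e+04·0.05 = 0 + j1571 Ω
  C: Z = 1/(jωC) = -j/(ω·C) = 0 - j0.5715 Ω
Step 3 — Series combination: Z_total = R + L + C = 41.8 + j1570 Ω = 1571∠88.5° Ω.
Step 4 — Power factor: PF = cos(φ) = Re(Z)/|Z| = 41.8/1571 = 0.02661.
Step 5 — Type: Im(Z) = 1570 ⇒ lagging (phase φ = 88.5°).

PF = 0.02661 (lagging, φ = 88.5°)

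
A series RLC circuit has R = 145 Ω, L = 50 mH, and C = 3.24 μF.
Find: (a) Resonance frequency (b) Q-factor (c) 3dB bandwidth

Step 1 — Resonance condition Im(Z)=0 gives ω₀ = 1/√(LC).
Step 2 — ω₀ = 1/√(0.05·3.24e-06) = 2485 rad/s.
Step 3 — f₀ = ω₀/(2π) = 395.4 Hz.
Step 4 — Series Q: Q = ω₀L/R = 2485·0.05/145 = 0.8567.
Step 5 — 3dB bandwidth: Δω = ω₀/Q = 2900 rad/s; BW = Δω/(2π) = 461.5 Hz.

(a) f₀ = 395.4 Hz  (b) Q = 0.8567  (c) BW = 461.5 Hz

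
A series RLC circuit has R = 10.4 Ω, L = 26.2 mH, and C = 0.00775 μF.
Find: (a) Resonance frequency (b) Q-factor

Step 1 — Resonance condition Im(Z)=0 gives ω₀ = 1/√(LC).
Step 2 — ω₀ = 1/√(0.0262·7.75e-09) = 7.018e+04 rad/s.
Step 3 — f₀ = ω₀/(2π) = 1.117e+04 Hz.
Step 4 — Series Q: Q = ω₀L/R = 7.018e+04·0.0262/10.4 = 176.8.

(a) f₀ = 1.117e+04 Hz  (b) Q = 176.8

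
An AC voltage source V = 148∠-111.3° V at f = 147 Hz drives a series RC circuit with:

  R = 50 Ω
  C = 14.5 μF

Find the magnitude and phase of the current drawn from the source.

Step 1 — Angular frequency: ω = 2π·f = 2π·147 = 923.6 rad/s.
Step 2 — Component impedances:
  R: Z = R = 50 Ω
  C: Z = 1/(jωC) = -j/(ω·C) = 0 - j74.67 Ω
Step 3 — Series combination: Z_total = R + C = 50 - j74.67 Ω = 89.86∠-56.2° Ω.
Step 4 — Source phasor: V = 148∠-111.3° V = -53.76 - j137.9 V.
Step 5 — Ohm's law: I = V / Z_total = (-53.76 - j137.9) / (50 - j74.67) = 0.9421 - j1.351 A.
Step 6 — Convert to polar: |I| = 1.647 A, ∠I = -55.1°.

I = 1.647∠-55.1° A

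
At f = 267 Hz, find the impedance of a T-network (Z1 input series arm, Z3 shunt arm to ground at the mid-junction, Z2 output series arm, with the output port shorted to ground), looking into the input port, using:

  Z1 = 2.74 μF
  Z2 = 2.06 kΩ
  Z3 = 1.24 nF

Step 1 — Angular frequency: ω = 2π·f = 2π·267 = 1678 rad/s.
Step 2 — Component impedances:
  Z1: Z = 1/(jωC) = -j/(ω·C) = 0 - j217.5 Ω
  Z2: Z = R = 2060 Ω
  Z3: Z = 1/(jωC) = -j/(ω·C) = 0 - j4.807e+05 Ω
Step 3 — With the output port shorted to ground, the output series arm Z2 runs from the junction to ground; the shunt arm Z3 also runs from the junction to ground. They appear in parallel: Z3 || Z2 = 2060 - j8.828 Ω.
Step 4 — Series with input arm Z1: Z_in = Z1 + (Z3 || Z2) = 2060 - j226.4 Ω = 2072∠-6.3° Ω.

Z = 2060 - j226.4 Ω = 2072∠-6.3° Ω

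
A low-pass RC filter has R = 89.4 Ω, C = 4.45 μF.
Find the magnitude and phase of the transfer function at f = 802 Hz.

Step 1 — Angular frequency: ω = 2π·802 = 5039 rad/s.
Step 2 — Transfer function: H(jω) = 1/(1 + jωRC).
Step 3 — Denominator: 1 + jωRC = 1 + j·5039·89.4·4.45e-06 = 1 + j2.005.
Step 4 — H = 0.1992 - j0.3994.
Step 5 — Magnitude: |H| = 0.4464 (-7.0 dB); phase: φ = -63.5°.

|H| = 0.4464 (-7.0 dB), φ = -63.5°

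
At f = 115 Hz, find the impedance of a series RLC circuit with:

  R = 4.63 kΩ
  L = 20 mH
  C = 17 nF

Step 1 — Angular frequency: ω = 2π·f = 2π·115 = 722.6 rad/s.
Step 2 — Component impedances:
  R: Z = R = 4630 Ω
  L: Z = jωL = j·722.6·0.02 = 0 + j14.45 Ω
  C: Z = 1/(jωC) = -j/(ω·C) = 0 - j8.141e+04 Ω
Step 3 — Series combination: Z_total = R + L + C = 4630 - j8.139e+04 Ω = 8.153e+04∠-86.7° Ω.

Z = 4630 - j8.139e+04 Ω = 8.153e+04∠-86.7° Ω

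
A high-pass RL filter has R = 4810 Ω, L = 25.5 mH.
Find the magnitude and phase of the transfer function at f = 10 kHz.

Step 1 — Angular frequency: ω = 2π·1e+04 = 6.283e+04 rad/s.
Step 2 — Transfer function: H(jω) = jωL/(R + jωL).
Step 3 — Numerator jωL = j·1602; denominator R + jωL = 4810 + j1602.
Step 4 — H = 0.09987 + j0.2998.
Step 5 — Magnitude: |H| = 0.316 (-10.0 dB); phase: φ = 71.6°.

|H| = 0.316 (-10.0 dB), φ = 71.6°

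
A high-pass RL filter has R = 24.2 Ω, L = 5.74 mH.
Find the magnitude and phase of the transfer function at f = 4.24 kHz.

Step 1 — Angular frequency: ω = 2π·4240 = 2.664e+04 rad/s.
Step 2 — Transfer function: H(jω) = jωL/(R + jωL).
Step 3 — Numerator jωL = j·152.9; denominator R + jωL = 24.2 + j152.9.
Step 4 — H = 0.9756 + j0.1544.
Step 5 — Magnitude: |H| = 0.9877 (-0.1 dB); phase: φ = 9.0°.

|H| = 0.9877 (-0.1 dB), φ = 9.0°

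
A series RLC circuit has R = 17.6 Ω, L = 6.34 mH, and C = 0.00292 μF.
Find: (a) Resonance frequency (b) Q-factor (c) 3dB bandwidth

Step 1 — Resonance: ω₀ = 1/√(LC) = 1/√(0.00634·2.92e-09) = 2.324e+05 rad/s.
Step 2 — f₀ = ω₀/(2π) = 3.699e+04 Hz.
Step 3 — Series Q: Q = ω₀L/R = 2.324e+05·0.00634/17.6 = 83.72.
Step 4 — Bandwidth: Δω = ω₀/Q = 2776 rad/s; BW = Δω/(2π) = 441.8 Hz.

(a) f₀ = 3.699e+04 Hz  (b) Q = 83.72  (c) BW = 441.8 Hz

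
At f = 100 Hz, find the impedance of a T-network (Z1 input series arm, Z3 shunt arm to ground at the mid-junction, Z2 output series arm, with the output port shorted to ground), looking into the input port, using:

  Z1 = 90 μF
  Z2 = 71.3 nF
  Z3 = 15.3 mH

Step 1 — Angular frequency: ω = 2π·f = 2π·100 = 628.3 rad/s.
Step 2 — Component impedances:
  Z1: Z = 1/(jωC) = -j/(ω·C) = 0 - j17.68 Ω
  Z2: Z = 1/(jωC) = -j/(ω·C) = 0 - j2.232e+04 Ω
  Z3: Z = jωL = j·628.3·0.0153 = 0 + j9.613 Ω
Step 3 — With the output port shorted to ground, the output series arm Z2 runs from the junction to ground; the shunt arm Z3 also runs from the junction to ground. They appear in parallel: Z3 || Z2 = 0 + j9.617 Ω.
Step 4 — Series with input arm Z1: Z_in = Z1 + (Z3 || Z2) = 0 - j8.066 Ω = 8.066∠-90.0° Ω.

Z = 0 - j8.066 Ω = 8.066∠-90.0° Ω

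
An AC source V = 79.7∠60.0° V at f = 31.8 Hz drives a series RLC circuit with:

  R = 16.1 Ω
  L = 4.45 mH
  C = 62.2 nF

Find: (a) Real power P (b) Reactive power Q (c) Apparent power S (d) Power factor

Step 1 — Angular frequency: ω = 2π·f = 2π·31.8 = 199.8 rad/s.
Step 2 — Component impedances:
  R: Z = R = 16.1 Ω
  L: Z = jωL = j·199.8·0.00445 = 0 + j0.8891 Ω
  C: Z = 1/(jωC) = -j/(ω·C) = 0 - j8.046e+04 Ω
Step 3 — Series combination: Z_total = R + L + C = 16.1 - j8.046e+04 Ω = 8.046e+04∠-90.0° Ω.
Step 4 — Source phasor: V = 79.7∠60.0° V = 39.85 + j69.02 V.
Step 5 — Current: I = V / Z = -0.0008577 + j0.0004954 A = 0.0009905∠150.0° A.
Step 6 — Complex power: S = V·I* = 1.58e-05 - j0.07894 VA.
Step 7 — Real power: P = Re(S) = 1.58e-05 W.
Step 8 — Reactive power: Q = Im(S) = -0.07894 VAR.
Step 9 — Apparent power: |S| = 0.07894 VA.
Step 10 — Power factor: PF = P/|S| = 0.0002001 (leading).

(a) P = 1.58e-05 W  (b) Q = -0.07894 VAR  (c) S = 0.07894 VA  (d) PF = 0.0002001 (leading)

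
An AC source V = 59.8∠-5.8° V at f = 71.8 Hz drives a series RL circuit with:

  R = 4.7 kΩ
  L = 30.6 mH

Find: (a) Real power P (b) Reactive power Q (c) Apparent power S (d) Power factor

Step 1 — Angular frequency: ω = 2π·f = 2π·71.8 = 451.1 rad/s.
Step 2 — Component impedances:
  R: Z = R = 4700 Ω
  L: Z = jωL = j·451.1·0.0306 = 0 + j13.8 Ω
Step 3 — Series combination: Z_total = R + L = 4700 + j13.8 Ω = 4700∠0.2° Ω.
Step 4 — Source phasor: V = 59.8∠-5.8° V = 59.49 - j6.043 V.
Step 5 — Current: I = V / Z = 0.01265 - j0.001323 A = 0.01272∠-6.0° A.
Step 6 — Complex power: S = V·I* = 0.7609 + j0.002235 VA.
Step 7 — Real power: P = Re(S) = 0.7609 W.
Step 8 — Reactive power: Q = Im(S) = 0.002235 VAR.
Step 9 — Apparent power: |S| = 0.7609 VA.
Step 10 — Power factor: PF = P/|S| = 1 (lagging).

(a) P = 0.7609 W  (b) Q = 0.002235 VAR  (c) S = 0.7609 VA  (d) PF = 1 (lagging)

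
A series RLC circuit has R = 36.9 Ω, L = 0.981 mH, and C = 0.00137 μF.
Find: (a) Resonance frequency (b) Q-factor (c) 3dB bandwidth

Step 1 — Resonance condition Im(Z)=0 gives ω₀ = 1/√(LC).
Step 2 — ω₀ = 1/√(0.000981·1.37e-09) = 8.626e+05 rad/s.
Step 3 — f₀ = ω₀/(2π) = 1.373e+05 Hz.
Step 4 — Series Q: Q = ω₀L/R = 8.626e+05·0.000981/36.9 = 22.93.
Step 5 — 3dB bandwidth: Δω = ω₀/Q = 3.761e+04 rad/s; BW = Δω/(2π) = 5987 Hz.

(a) f₀ = 1.373e+05 Hz  (b) Q = 22.93  (c) BW = 5987 Hz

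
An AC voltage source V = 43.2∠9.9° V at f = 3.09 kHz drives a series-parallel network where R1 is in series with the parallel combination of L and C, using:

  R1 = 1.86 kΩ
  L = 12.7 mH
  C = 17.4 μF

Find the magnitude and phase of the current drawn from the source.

Step 1 — Angular frequency: ω = 2π·f = 2π·3090 = 1.942e+04 rad/s.
Step 2 — Component impedances:
  R1: Z = R = 1860 Ω
  L: Z = jωL = j·1.942e+04·0.0127 = 0 + j246.6 Ω
  C: Z = 1/(jωC) = -j/(ω·C) = 0 - j2.96 Ω
Step 3 — Parallel branch: L || C = 1/(1/L + 1/C) = 0 - j2.996 Ω.
Step 4 — Series with R1: Z_total = R1 + (L || C) = 1860 - j2.996 Ω = 1860∠-0.1° Ω.
Step 5 — Source phasor: V = 43.2∠9.9° V = 42.56 + j7.427 V.
Step 6 — Ohm's law: I = V / Z_total = (42.56 + j7.427) / (1860 - j2.996) = 0.02287 + j0.00403 A.
Step 7 — Convert to polar: |I| = 0.02323 A, ∠I = 10.0°.

I = 0.02323∠10.0° A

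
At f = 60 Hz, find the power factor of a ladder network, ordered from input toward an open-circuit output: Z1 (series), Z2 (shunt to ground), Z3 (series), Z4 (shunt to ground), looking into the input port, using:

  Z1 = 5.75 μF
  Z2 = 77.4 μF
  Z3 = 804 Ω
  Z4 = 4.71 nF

Step 1 — Angular frequency: ω = 2π·f = 2π·60 = 377 rad/s.
Step 2 — Component impedances:
  Z1: Z = 1/(jωC) = -j/(ω·C) = 0 - j461.3 Ω
  Z2: Z = 1/(jωC) = -j/(ω·C) = 0 - j34.27 Ω
  Z3: Z = R = 804 Ω
  Z4: Z = 1/(jωC) = -j/(ω·C) = 0 - j5.632e+05 Ω
Step 3 — Ladder network (open output): work backward from the far end, alternating series and parallel combinations. Z_in = 2.977e-06 - j495.6 Ω = 495.6∠-90.0° Ω.
Step 4 — Power factor: PF = cos(φ) = Re(Z)/|Z| = 2.977e-06/495.6 = 6.007e-09.
Step 5 — Type: Im(Z) = -495.6 ⇒ leading (phase φ = -90.0°).

PF = 6.007e-09 (leading, φ = -90.0°)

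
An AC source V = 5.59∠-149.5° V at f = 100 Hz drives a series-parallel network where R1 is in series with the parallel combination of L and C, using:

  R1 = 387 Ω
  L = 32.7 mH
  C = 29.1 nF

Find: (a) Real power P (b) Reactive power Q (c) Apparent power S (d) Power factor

Step 1 — Angular frequency: ω = 2π·f = 2π·100 = 628.3 rad/s.
Step 2 — Component impedances:
  R1: Z = R = 387 Ω
  L: Z = jωL = j·628.3·0.0327 = 0 + j20.55 Ω
  C: Z = 1/(jωC) = -j/(ω·C) = 0 - j5.469e+04 Ω
Step 3 — Parallel branch: L || C = 1/(1/L + 1/C) = 0 + j20.55 Ω.
Step 4 — Series with R1: Z_total = R1 + (L || C) = 387 + j20.55 Ω = 387.5∠3.0° Ω.
Step 5 — Source phasor: V = 5.59∠-149.5° V = -4.817 - j2.837 V.
Step 6 — Current: I = V / Z = -0.0128 - j0.006651 A = 0.01442∠-152.5° A.
Step 7 — Complex power: S = V·I* = 0.08052 + j0.004276 VA.
Step 8 — Real power: P = Re(S) = 0.08052 W.
Step 9 — Reactive power: Q = Im(S) = 0.004276 VAR.
Step 10 — Apparent power: |S| = 0.08063 VA.
Step 11 — Power factor: PF = P/|S| = 0.9986 (lagging).

(a) P = 0.08052 W  (b) Q = 0.004276 VAR  (c) S = 0.08063 VA  (d) PF = 0.9986 (lagging)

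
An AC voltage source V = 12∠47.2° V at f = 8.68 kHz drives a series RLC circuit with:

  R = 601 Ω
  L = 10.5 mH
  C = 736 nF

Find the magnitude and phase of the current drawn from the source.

Step 1 — Angular frequency: ω = 2π·f = 2π·8680 = 5.454e+04 rad/s.
Step 2 — Component impedances:
  R: Z = R = 601 Ω
  L: Z = jωL = j·5.454e+04·0.0105 = 0 + j572.6 Ω
  C: Z = 1/(jωC) = -j/(ω·C) = 0 - j24.91 Ω
Step 3 — Series combination: Z_total = R + L + C = 601 + j547.7 Ω = 813.2∠42.3° Ω.
Step 4 — Source phasor: V = 12∠47.2° V = 8.153 + j8.805 V.
Step 5 — Ohm's law: I = V / Z_total = (8.153 + j8.805) / (601 + j547.7) = 0.0147 + j0.001249 A.
Step 6 — Convert to polar: |I| = 0.01476 A, ∠I = 4.9°.

I = 0.01476∠4.9° A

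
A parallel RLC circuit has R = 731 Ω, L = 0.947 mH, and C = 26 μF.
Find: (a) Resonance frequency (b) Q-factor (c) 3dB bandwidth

Step 1 — Resonance: ω₀ = 1/√(LC) = 1/√(0.000947·2.6e-05) = 6373 rad/s.
Step 2 — f₀ = ω₀/(2π) = 1014 Hz.
Step 3 — Parallel Q: Q = R/(ω₀L) = 731/(6373·0.000947) = 121.1.
Step 4 — Bandwidth: Δω = ω₀/Q = 52.61 rad/s; BW = Δω/(2π) = 8.374 Hz.

(a) f₀ = 1014 Hz  (b) Q = 121.1  (c) BW = 8.374 Hz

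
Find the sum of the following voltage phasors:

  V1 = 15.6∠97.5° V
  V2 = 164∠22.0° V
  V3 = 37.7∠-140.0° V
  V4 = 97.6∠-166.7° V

Step 1 — Convert each phasor to rectangular form:
  V1 = 15.6·(cos(97.5°) + j·sin(97.5°)) = -2.036 + j15.47 V
  V2 = 164·(cos(22.0°) + j·sin(22.0°)) = 152.1 + j61.44 V
  V3 = 37.7·(cos(-140.0°) + j·sin(-140.0°)) = -28.88 - j24.23 V
  V4 = 97.6·(cos(-166.7°) + j·sin(-166.7°)) = -94.98 - j22.45 V
Step 2 — Sum components: V_total = 26.16 + j30.22 V.
Step 3 — Convert to polar: |V_total| = 39.97 V, ∠V_total = 49.1°.

V_total = 39.97∠49.1° V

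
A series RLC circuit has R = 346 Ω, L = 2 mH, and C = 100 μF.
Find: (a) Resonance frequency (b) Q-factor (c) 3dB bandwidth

Step 1 — Resonance: ω₀ = 1/√(LC) = 1/√(0.002·0.0001) = 2236 rad/s.
Step 2 — f₀ = ω₀/(2π) = 355.9 Hz.
Step 3 — Series Q: Q = ω₀L/R = 2236·0.002/346 = 0.01293.
Step 4 — Bandwidth: Δω = ω₀/Q = 1.73e+05 rad/s; BW = Δω/(2π) = 2.753e+04 Hz.

(a) f₀ = 355.9 Hz  (b) Q = 0.01293  (c) BW = 2.753e+04 Hz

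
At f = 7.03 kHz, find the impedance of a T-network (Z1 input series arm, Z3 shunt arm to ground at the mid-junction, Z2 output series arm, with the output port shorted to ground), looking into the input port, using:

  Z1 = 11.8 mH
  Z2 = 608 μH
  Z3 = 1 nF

Step 1 — Angular frequency: ω = 2π·f = 2π·7030 = 4.417e+04 rad/s.
Step 2 — Component impedances:
  Z1: Z = jωL = j·4.417e+04·0.0118 = 0 + j521.2 Ω
  Z2: Z = jωL = j·4.417e+04·0.000608 = 0 + j26.86 Ω
  Z3: Z = 1/(jωC) = -j/(ω·C) = 0 - j2.264e+04 Ω
Step 3 — With the output port shorted to ground, the output series arm Z2 runs from the junction to ground; the shunt arm Z3 also runs from the junction to ground. They appear in parallel: Z3 || Z2 = 0 + j26.89 Ω.
Step 4 — Series with input arm Z1: Z_in = Z1 + (Z3 || Z2) = 0 + j548.1 Ω = 548.1∠90.0° Ω.

Z = 0 + j548.1 Ω = 548.1∠90.0° Ω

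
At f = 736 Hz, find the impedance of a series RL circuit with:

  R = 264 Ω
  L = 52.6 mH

Step 1 — Angular frequency: ω = 2π·f = 2π·736 = 4624 rad/s.
Step 2 — Component impedances:
  R: Z = R = 264 Ω
  L: Z = jωL = j·4624·0.0526 = 0 + j243.2 Ω
Step 3 — Series combination: Z_total = R + L = 264 + j243.2 Ω = 359∠42.7° Ω.

Z = 264 + j243.2 Ω = 359∠42.7° Ω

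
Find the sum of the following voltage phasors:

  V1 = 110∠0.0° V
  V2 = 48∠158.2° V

Step 1 — Convert each phasor to rectangular form:
  V1 = 110·(cos(0.0°) + j·sin(0.0°)) = 110 V
  V2 = 48·(cos(158.2°) + j·sin(158.2°)) = -44.57 + j17.83 V
Step 2 — Sum components: V_total = 65.43 + j17.83 V.
Step 3 — Convert to polar: |V_total| = 67.82 V, ∠V_total = 15.2°.

V_total = 67.82∠15.2° V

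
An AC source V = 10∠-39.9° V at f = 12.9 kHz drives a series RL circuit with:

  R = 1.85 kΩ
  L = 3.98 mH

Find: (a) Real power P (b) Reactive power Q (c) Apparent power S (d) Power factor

Step 1 — Angular frequency: ω = 2π·f = 2π·1.29e+04 = 8.105e+04 rad/s.
Step 2 — Component impedances:
  R: Z = R = 1850 Ω
  L: Z = jωL = j·8.105e+04·0.00398 = 0 + j322.6 Ω
Step 3 — Series combination: Z_total = R + L = 1850 + j322.6 Ω = 1878∠9.9° Ω.
Step 4 — Source phasor: V = 10∠-39.9° V = 7.672 - j6.414 V.
Step 5 — Current: I = V / Z = 0.003438 - j0.004067 A = 0.005325∠-49.8° A.
Step 6 — Complex power: S = V·I* = 0.05246 + j0.009147 VA.
Step 7 — Real power: P = Re(S) = 0.05246 W.
Step 8 — Reactive power: Q = Im(S) = 0.009147 VAR.
Step 9 — Apparent power: |S| = 0.05325 VA.
Step 10 — Power factor: PF = P/|S| = 0.9851 (lagging).

(a) P = 0.05246 W  (b) Q = 0.009147 VAR  (c) S = 0.05325 VA  (d) PF = 0.9851 (lagging)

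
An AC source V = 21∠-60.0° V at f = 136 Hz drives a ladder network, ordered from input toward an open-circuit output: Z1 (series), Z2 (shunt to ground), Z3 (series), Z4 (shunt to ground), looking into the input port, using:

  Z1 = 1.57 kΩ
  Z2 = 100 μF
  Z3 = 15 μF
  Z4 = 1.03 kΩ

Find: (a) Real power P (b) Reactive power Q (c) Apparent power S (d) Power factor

Step 1 — Angular frequency: ω = 2π·f = 2π·136 = 854.5 rad/s.
Step 2 — Component impedances:
  Z1: Z = R = 1570 Ω
  Z2: Z = 1/(jωC) = -j/(ω·C) = 0 - j11.7 Ω
  Z3: Z = 1/(jωC) = -j/(ω·C) = 0 - j78.02 Ω
  Z4: Z = R = 1030 Ω
Step 3 — Ladder network (open output): work backward from the far end, alternating series and parallel combinations. Z_in = 1570 - j11.69 Ω = 1570∠-0.4° Ω.
Step 4 — Source phasor: V = 21∠-60.0° V = 10.5 - j18.19 V.
Step 5 — Current: I = V / Z = 0.006773 - j0.01153 A = 0.01337∠-59.6° A.
Step 6 — Complex power: S = V·I* = 0.2809 - j0.002091 VA.
Step 7 — Real power: P = Re(S) = 0.2809 W.
Step 8 — Reactive power: Q = Im(S) = -0.002091 VAR.
Step 9 — Apparent power: |S| = 0.2809 VA.
Step 10 — Power factor: PF = P/|S| = 1 (leading).

(a) P = 0.2809 W  (b) Q = -0.002091 VAR  (c) S = 0.2809 VA  (d) PF = 1 (leading)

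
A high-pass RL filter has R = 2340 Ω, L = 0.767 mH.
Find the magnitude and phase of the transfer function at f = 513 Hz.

Step 1 — Angular frequency: ω = 2π·513 = 3223 rad/s.
Step 2 — Transfer function: H(jω) = jωL/(R + jωL).
Step 3 — Numerator jωL = j·2.472; denominator R + jωL = 2340 + j2.472.
Step 4 — H = 1.116e-06 + j0.001057.
Step 5 — Magnitude: |H| = 0.001057 (-59.5 dB); phase: φ = 89.9°.

|H| = 0.001057 (-59.5 dB), φ = 89.9°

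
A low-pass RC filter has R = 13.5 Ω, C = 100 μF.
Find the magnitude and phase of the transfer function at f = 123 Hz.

Step 1 — Angular frequency: ω = 2π·123 = 772.8 rad/s.
Step 2 — Transfer function: H(jω) = 1/(1 + jωRC).
Step 3 — Denominator: 1 + jωRC = 1 + j·772.8·13.5·0.0001 = 1 + j1.043.
Step 4 — H = 0.4788 - j0.4996.
Step 5 — Magnitude: |H| = 0.692 (-3.2 dB); phase: φ = -46.2°.

|H| = 0.692 (-3.2 dB), φ = -46.2°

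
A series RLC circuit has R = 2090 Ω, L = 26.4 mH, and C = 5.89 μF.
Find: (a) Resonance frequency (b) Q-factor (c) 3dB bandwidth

Step 1 — Resonance condition Im(Z)=0 gives ω₀ = 1/√(LC).
Step 2 — ω₀ = 1/√(0.0264·5.89e-06) = 2536 rad/s.
Step 3 — f₀ = ω₀/(2π) = 403.6 Hz.
Step 4 — Series Q: Q = ω₀L/R = 2536·0.0264/2090 = 0.03203.
Step 5 — 3dB bandwidth: Δω = ω₀/Q = 7.917e+04 rad/s; BW = Δω/(2π) = 1.26e+04 Hz.

(a) f₀ = 403.6 Hz  (b) Q = 0.03203  (c) BW = 1.26e+04 Hz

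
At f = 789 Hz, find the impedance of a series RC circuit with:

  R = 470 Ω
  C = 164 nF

Step 1 — Angular frequency: ω = 2π·f = 2π·789 = 4957 rad/s.
Step 2 — Component impedances:
  R: Z = R = 470 Ω
  C: Z = 1/(jωC) = -j/(ω·C) = 0 - j1230 Ω
Step 3 — Series combination: Z_total = R + C = 470 - j1230 Ω = 1317∠-69.1° Ω.

Z = 470 - j1230 Ω = 1317∠-69.1° Ω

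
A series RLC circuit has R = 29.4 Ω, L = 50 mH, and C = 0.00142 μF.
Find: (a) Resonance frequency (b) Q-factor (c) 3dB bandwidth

Step 1 — Resonance: ω₀ = 1/√(LC) = 1/√(0.05·1.42e-09) = 1.187e+05 rad/s.
Step 2 — f₀ = ω₀/(2π) = 1.889e+04 Hz.
Step 3 — Series Q: Q = ω₀L/R = 1.187e+05·0.05/29.4 = 201.8.
Step 4 — Bandwidth: Δω = ω₀/Q = 588 rad/s; BW = Δω/(2π) = 93.58 Hz.

(a) f₀ = 1.889e+04 Hz  (b) Q = 201.8  (c) BW = 93.58 Hz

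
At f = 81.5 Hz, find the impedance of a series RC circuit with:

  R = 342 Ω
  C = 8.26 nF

Step 1 — Angular frequency: ω = 2π·f = 2π·81.5 = 512.1 rad/s.
Step 2 — Component impedances:
  R: Z = R = 342 Ω
  C: Z = 1/(jωC) = -j/(ω·C) = 0 - j2.364e+05 Ω
Step 3 — Series combination: Z_total = R + C = 342 - j2.364e+05 Ω = 2.364e+05∠-89.9° Ω.

Z = 342 - j2.364e+05 Ω = 2.364e+05∠-89.9° Ω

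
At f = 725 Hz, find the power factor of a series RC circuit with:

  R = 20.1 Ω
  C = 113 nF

Step 1 — Angular frequency: ω = 2π·f = 2π·725 = 4555 rad/s.
Step 2 — Component impedances:
  R: Z = R = 20.1 Ω
  C: Z = 1/(jωC) = -j/(ω·C) = 0 - j1943 Ω
Step 3 — Series combination: Z_total = R + C = 20.1 - j1943 Ω = 1943∠-89.4° Ω.
Step 4 — Power factor: PF = cos(φ) = Re(Z)/|Z| = 20.1/1942.8 = 0.01035.
Step 5 — Type: Im(Z) = -1943 ⇒ leading (phase φ = -89.4°).

PF = 0.01035 (leading, φ = -89.4°)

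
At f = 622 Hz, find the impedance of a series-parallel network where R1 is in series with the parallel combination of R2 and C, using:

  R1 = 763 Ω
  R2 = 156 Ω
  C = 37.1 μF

Step 1 — Angular frequency: ω = 2π·f = 2π·622 = 3908 rad/s.
Step 2 — Component impedances:
  R1: Z = R = 763 Ω
  R2: Z = R = 156 Ω
  C: Z = 1/(jωC) = -j/(ω·C) = 0 - j6.897 Ω
Step 3 — Parallel branch: R2 || C = 1/(1/R2 + 1/C) = 0.3043 - j6.883 Ω.
Step 4 — Series with R1: Z_total = R1 + (R2 || C) = 763.3 - j6.883 Ω = 763.3∠-0.5° Ω.

Z = 763.3 - j6.883 Ω = 763.3∠-0.5° Ω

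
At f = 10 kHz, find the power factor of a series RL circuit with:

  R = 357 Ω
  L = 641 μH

Step 1 — Angular frequency: ω = 2π·f = 2π·1e+04 = 6.283e+04 rad/s.
Step 2 — Component impedances:
  R: Z = R = 357 Ω
  L: Z = jωL = j·6.283e+04·0.000641 = 0 + j40.28 Ω
Step 3 — Series combination: Z_total = R + L = 357 + j40.28 Ω = 359.3∠6.4° Ω.
Step 4 — Power factor: PF = cos(φ) = Re(Z)/|Z| = 357/359.26 = 0.9937.
Step 5 — Type: Im(Z) = 40.28 ⇒ lagging (phase φ = 6.4°).

PF = 0.9937 (lagging, φ = 6.4°)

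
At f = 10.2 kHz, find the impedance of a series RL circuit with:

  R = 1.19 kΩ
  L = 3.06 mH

Step 1 — Angular frequency: ω = 2π·f = 2π·1.02e+04 = 6.409e+04 rad/s.
Step 2 — Component impedances:
  R: Z = R = 1190 Ω
  L: Z = jωL = j·6.409e+04·0.00306 = 0 + j196.1 Ω
Step 3 — Series combination: Z_total = R + L = 1190 + j196.1 Ω = 1206∠9.4° Ω.

Z = 1190 + j196.1 Ω = 1206∠9.4° Ω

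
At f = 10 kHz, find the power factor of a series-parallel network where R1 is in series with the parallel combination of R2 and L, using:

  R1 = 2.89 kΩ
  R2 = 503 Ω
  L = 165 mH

Step 1 — Angular frequency: ω = 2π·f = 2π·1e+04 = 6.283e+04 rad/s.
Step 2 — Component impedances:
  R1: Z = R = 2890 Ω
  R2: Z = R = 503 Ω
  L: Z = jωL = j·6.283e+04·0.165 = 0 + j1.037e+04 Ω
Step 3 — Parallel branch: R2 || L = 1/(1/R2 + 1/L) = 501.8 + j24.35 Ω.
Step 4 — Series with R1: Z_total = R1 + (R2 || L) = 3392 + j24.35 Ω = 3392∠0.4° Ω.
Step 5 — Power factor: PF = cos(φ) = Re(Z)/|Z| = 3392/3392 = 1.
Step 6 — Type: Im(Z) = 24.35 ⇒ lagging (phase φ = 0.4°).

PF = 1 (lagging, φ = 0.4°)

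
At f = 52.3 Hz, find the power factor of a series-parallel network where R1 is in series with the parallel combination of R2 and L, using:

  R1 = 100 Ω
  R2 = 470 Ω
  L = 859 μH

Step 1 — Angular frequency: ω = 2π·f = 2π·52.3 = 328.6 rad/s.
Step 2 — Component impedances:
  R1: Z = R = 100 Ω
  R2: Z = R = 470 Ω
  L: Z = jωL = j·328.6·0.000859 = 0 + j0.2823 Ω
Step 3 — Parallel branch: R2 || L = 1/(1/R2 + 1/L) = 0.0001695 + j0.2823 Ω.
Step 4 — Series with R1: Z_total = R1 + (R2 || L) = 100 + j0.2823 Ω = 100∠0.2° Ω.
Step 5 — Power factor: PF = cos(φ) = Re(Z)/|Z| = 100/100 = 1.
Step 6 — Type: Im(Z) = 0.2823 ⇒ lagging (phase φ = 0.2°).

PF = 1 (lagging, φ = 0.2°)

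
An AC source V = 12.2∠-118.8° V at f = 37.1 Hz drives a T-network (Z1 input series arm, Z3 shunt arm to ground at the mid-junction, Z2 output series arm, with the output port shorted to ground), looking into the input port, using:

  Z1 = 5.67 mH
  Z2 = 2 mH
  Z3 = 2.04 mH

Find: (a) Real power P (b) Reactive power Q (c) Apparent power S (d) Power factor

Step 1 — Angular frequency: ω = 2π·f = 2π·37.1 = 233.1 rad/s.
Step 2 — Component impedances:
  Z1: Z = jωL = j·233.1·0.00567 = 0 + j1.322 Ω
  Z2: Z = jωL = j·233.1·0.002 = 0 + j0.4662 Ω
  Z3: Z = jωL = j·233.1·0.00204 = 0 + j0.4755 Ω
Step 3 — With the output port shorted to ground, the output series arm Z2 runs from the junction to ground; the shunt arm Z3 also runs from the junction to ground. They appear in parallel: Z3 || Z2 = 0 + j0.2354 Ω.
Step 4 — Series with input arm Z1: Z_in = Z1 + (Z3 || Z2) = 0 + j1.557 Ω = 1.557∠90.0° Ω.
Step 5 — Source phasor: V = 12.2∠-118.8° V = -5.877 - j10.69 V.
Step 6 — Current: I = V / Z = -6.866 + j3.775 A = 7.835∠151.2° A.
Step 7 — Complex power: S = V·I* = 0 + j95.59 VA.
Step 8 — Real power: P = Re(S) = 0 W.
Step 9 — Reactive power: Q = Im(S) = 95.59 VAR.
Step 10 — Apparent power: |S| = 95.59 VA.
Step 11 — Power factor: PF = P/|S| = 0 (lagging).

(a) P = 0 W  (b) Q = 95.59 VAR  (c) S = 95.59 VA  (d) PF = 0 (lagging)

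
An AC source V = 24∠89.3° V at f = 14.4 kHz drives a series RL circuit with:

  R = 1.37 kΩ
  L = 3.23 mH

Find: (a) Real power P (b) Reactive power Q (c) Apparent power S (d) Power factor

Step 1 — Angular frequency: ω = 2π·f = 2π·1.44e+04 = 9.048e+04 rad/s.
Step 2 — Component impedances:
  R: Z = R = 1370 Ω
  L: Z = jωL = j·9.048e+04·0.00323 = 0 + j292.2 Ω
Step 3 — Series combination: Z_total = R + L = 1370 + j292.2 Ω = 1401∠12.0° Ω.
Step 4 — Source phasor: V = 24∠89.3° V = 0.2932 + j24 V.
Step 5 — Current: I = V / Z = 0.003779 + j0.01671 A = 0.01713∠77.3° A.
Step 6 — Complex power: S = V·I* = 0.4021 + j0.08578 VA.
Step 7 — Real power: P = Re(S) = 0.4021 W.
Step 8 — Reactive power: Q = Im(S) = 0.08578 VAR.
Step 9 — Apparent power: |S| = 0.4112 VA.
Step 10 — Power factor: PF = P/|S| = 0.978 (lagging).

(a) P = 0.4021 W  (b) Q = 0.08578 VAR  (c) S = 0.4112 VA  (d) PF = 0.978 (lagging)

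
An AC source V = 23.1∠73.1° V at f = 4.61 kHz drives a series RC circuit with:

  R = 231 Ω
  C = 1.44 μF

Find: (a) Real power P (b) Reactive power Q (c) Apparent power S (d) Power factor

Step 1 — Angular frequency: ω = 2π·f = 2π·4610 = 2.897e+04 rad/s.
Step 2 — Component impedances:
  R: Z = R = 231 Ω
  C: Z = 1/(jωC) = -j/(ω·C) = 0 - j23.97 Ω
Step 3 — Series combination: Z_total = R + C = 231 - j23.97 Ω = 232.2∠-5.9° Ω.
Step 4 — Source phasor: V = 23.1∠73.1° V = 6.715 + j22.1 V.
Step 5 — Current: I = V / Z = 0.01894 + j0.09765 A = 0.09947∠79.0° A.
Step 6 — Complex power: S = V·I* = 2.285 - j0.2372 VA.
Step 7 — Real power: P = Re(S) = 2.285 W.
Step 8 — Reactive power: Q = Im(S) = -0.2372 VAR.
Step 9 — Apparent power: |S| = 2.298 VA.
Step 10 — Power factor: PF = P/|S| = 0.9947 (leading).

(a) P = 2.285 W  (b) Q = -0.2372 VAR  (c) S = 2.298 VA  (d) PF = 0.9947 (leading)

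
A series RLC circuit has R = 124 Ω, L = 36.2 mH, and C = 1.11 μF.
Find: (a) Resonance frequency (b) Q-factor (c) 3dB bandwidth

Step 1 — Resonance condition Im(Z)=0 gives ω₀ = 1/√(LC).
Step 2 — ω₀ = 1/√(0.0362·1.11e-06) = 4989 rad/s.
Step 3 — f₀ = ω₀/(2π) = 794 Hz.
Step 4 — Series Q: Q = ω₀L/R = 4989·0.0362/124 = 1.456.
Step 5 — 3dB bandwidth: Δω = ω₀/Q = 3425 rad/s; BW = Δω/(2π) = 545.2 Hz.

(a) f₀ = 794 Hz  (b) Q = 1.456  (c) BW = 545.2 Hz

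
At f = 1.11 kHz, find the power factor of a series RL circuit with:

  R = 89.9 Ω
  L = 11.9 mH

Step 1 — Angular frequency: ω = 2π·f = 2π·1110 = 6974 rad/s.
Step 2 — Component impedances:
  R: Z = R = 89.9 Ω
  L: Z = jωL = j·6974·0.0119 = 0 + j82.99 Ω
Step 3 — Series combination: Z_total = R + L = 89.9 + j82.99 Ω = 122.4∠42.7° Ω.
Step 4 — Power factor: PF = cos(φ) = Re(Z)/|Z| = 89.9/122.35 = 0.7348.
Step 5 — Type: Im(Z) = 82.99 ⇒ lagging (phase φ = 42.7°).

PF = 0.7348 (lagging, φ = 42.7°)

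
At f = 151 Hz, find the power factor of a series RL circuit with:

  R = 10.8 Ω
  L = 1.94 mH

Step 1 — Angular frequency: ω = 2π·f = 2π·151 = 948.8 rad/s.
Step 2 — Component impedances:
  R: Z = R = 10.8 Ω
  L: Z = jωL = j·948.8·0.00194 = 0 + j1.841 Ω
Step 3 — Series combination: Z_total = R + L = 10.8 + j1.841 Ω = 10.96∠9.7° Ω.
Step 4 — Power factor: PF = cos(φ) = Re(Z)/|Z| = 10.8/10.956 = 0.9858.
Step 5 — Type: Im(Z) = 1.841 ⇒ lagging (phase φ = 9.7°).

PF = 0.9858 (lagging, φ = 9.7°)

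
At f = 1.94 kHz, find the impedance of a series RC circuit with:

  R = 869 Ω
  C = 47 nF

Step 1 — Angular frequency: ω = 2π·f = 2π·1940 = 1.219e+04 rad/s.
Step 2 — Component impedances:
  R: Z = R = 869 Ω
  C: Z = 1/(jωC) = -j/(ω·C) = 0 - j1746 Ω
Step 3 — Series combination: Z_total = R + C = 869 - j1746 Ω = 1950∠-63.5° Ω.

Z = 869 - j1746 Ω = 1950∠-63.5° Ω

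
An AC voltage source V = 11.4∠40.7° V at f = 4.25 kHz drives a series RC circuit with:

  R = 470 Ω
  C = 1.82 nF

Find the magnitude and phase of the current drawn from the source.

Step 1 — Angular frequency: ω = 2π·f = 2π·4250 = 2.67e+04 rad/s.
Step 2 — Component impedances:
  R: Z = R = 470 Ω
  C: Z = 1/(jωC) = -j/(ω·C) = 0 - j2.058e+04 Ω
Step 3 — Series combination: Z_total = R + C = 470 - j2.058e+04 Ω = 2.058e+04∠-88.7° Ω.
Step 4 — Source phasor: V = 11.4∠40.7° V = 8.643 + j7.434 V.
Step 5 — Ohm's law: I = V / Z_total = (8.643 + j7.434) / (470 - j2.058e+04) = -0.0003515 + j0.0004281 A.
Step 6 — Convert to polar: |I| = 0.0005539 A, ∠I = 129.4°.

I = 0.0005539∠129.4° A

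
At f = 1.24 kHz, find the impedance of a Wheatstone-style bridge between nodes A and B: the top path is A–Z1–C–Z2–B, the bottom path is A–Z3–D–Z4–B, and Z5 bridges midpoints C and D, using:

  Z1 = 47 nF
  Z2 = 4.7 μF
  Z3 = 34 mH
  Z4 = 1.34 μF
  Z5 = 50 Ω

Step 1 — Angular frequency: ω = 2π·f = 2π·1240 = 7791 rad/s.
Step 2 — Component impedances:
  Z1: Z = 1/(jωC) = -j/(ω·C) = 0 - j2731 Ω
  Z2: Z = 1/(jωC) = -j/(ω·C) = 0 - j27.31 Ω
  Z3: Z = jωL = j·7791·0.034 = 0 + j264.9 Ω
  Z4: Z = 1/(jωC) = -j/(ω·C) = 0 - j95.78 Ω
  Z5: Z = R = 50 Ω
Step 3 — Bridge requires nodal analysis (the Z5 bridge couples midpoints C and D, so the two paths cannot be reduced to a simple series/parallel combination). Setting node B to ground and injecting 1 A at node A, the 3-node admittance system at A, C, D solves to V_A = Z_AB = 33.18 + j258 Ω = 260.1∠82.7° Ω.

Z = 33.18 + j258 Ω = 260.1∠82.7° Ω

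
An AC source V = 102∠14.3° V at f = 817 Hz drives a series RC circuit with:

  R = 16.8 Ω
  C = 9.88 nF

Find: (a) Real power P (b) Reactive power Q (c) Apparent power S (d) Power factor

Step 1 — Angular frequency: ω = 2π·f = 2π·817 = 5133 rad/s.
Step 2 — Component impedances:
  R: Z = R = 16.8 Ω
  C: Z = 1/(jωC) = -j/(ω·C) = 0 - j1.972e+04 Ω
Step 3 — Series combination: Z_total = R + C = 16.8 - j1.972e+04 Ω = 1.972e+04∠-90.0° Ω.
Step 4 — Source phasor: V = 102∠14.3° V = 98.84 + j25.19 V.
Step 5 — Current: I = V / Z = -0.001274 + j0.005014 A = 0.005173∠104.3° A.
Step 6 — Complex power: S = V·I* = 0.0004496 - j0.5277 VA.
Step 7 — Real power: P = Re(S) = 0.0004496 W.
Step 8 — Reactive power: Q = Im(S) = -0.5277 VAR.
Step 9 — Apparent power: |S| = 0.5277 VA.
Step 10 — Power factor: PF = P/|S| = 0.0008521 (leading).

(a) P = 0.0004496 W  (b) Q = -0.5277 VAR  (c) S = 0.5277 VA  (d) PF = 0.0008521 (leading)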